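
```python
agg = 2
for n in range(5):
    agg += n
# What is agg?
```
Trace:
  agg=2
  agg=2, n=0
  agg=3, n=1
  agg=5, n=2
  agg=8, n=3
  agg=12, n=4

Final answer: 12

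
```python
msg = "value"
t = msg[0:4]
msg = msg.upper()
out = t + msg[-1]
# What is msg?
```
Trace:
  msg='value'
  msg='value', t='valu'
  msg='VALUE', t='valu'
  msg='VALUE', t='valu', out='valuE'

Final answer: 'VALUE'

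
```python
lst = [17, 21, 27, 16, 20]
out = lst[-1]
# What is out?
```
Trace:
  lst=[17, 21, 27, 16, 20]
  lst=[17, 21, 27, 16, 20], out=20

Final answer: 20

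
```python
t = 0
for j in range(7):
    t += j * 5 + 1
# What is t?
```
Trace:
  t=0
  t=1, j=0
  t=7, j=1
  t=18, j=2
  t=34, j=3
  t=55, j=4
  t=81, j=5
  t=112, j=6

Final answer: 112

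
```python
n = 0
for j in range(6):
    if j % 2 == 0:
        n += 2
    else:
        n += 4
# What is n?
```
Trace:
  n=0
  n=2, j=0
  n=6, j=1
  n=8, j=2
  n=12, j=3
  n=14, j=4
  n=18, j=5

Final answer: 18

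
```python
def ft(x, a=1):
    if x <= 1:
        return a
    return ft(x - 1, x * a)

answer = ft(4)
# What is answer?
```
Call trace:
ft(x=4, a=1)
  ft(x=3, a=4)
    ft(x=2, a=12)
      ft(x=1, a=24)
      -> return 24
    -> return 24
  -> return 24
-> return 24

Final answer: 24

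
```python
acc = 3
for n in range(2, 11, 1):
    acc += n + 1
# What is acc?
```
Trace:
  acc=3
  acc=6, n=2
  acc=10, n=3
  acc=15, n=4
  acc=21, n=5
  acc=28, n=6
  acc=36, n=7
  acc=45, n=8
  acc=55, n=9
  acc=66, n=10

Final answer: 66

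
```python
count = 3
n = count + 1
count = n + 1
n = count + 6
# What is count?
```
Trace:
  count=3
  count=3, n=4
  count=5, n=4
  count=5, n=11

Final answer: 5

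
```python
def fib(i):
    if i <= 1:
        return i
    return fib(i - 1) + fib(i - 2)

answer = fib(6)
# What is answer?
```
Call trace (a repeated sub-call is expanded the first time; later identical calls just restate its return value):
fib(i=6)
  fib(i=5)
    fib(i=4)
      fib(i=3)
        fib(i=2)
          fib(i=1)
          -> return 1
          fib(i=0)
          -> return 0
        -> return 1
        fib(i=1)
        -> return 1
      -> return 2
      fib(i=2) -> return 1  (same call as traced above)
    -> return 3
    fib(i=3) -> return 2  (same call as traced above)
  -> return 5
  fib(i=4) -> return 3  (same call as traced above)
-> return 8

Final answer: 8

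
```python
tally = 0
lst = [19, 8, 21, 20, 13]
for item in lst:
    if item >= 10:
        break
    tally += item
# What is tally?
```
Trace:
  tally=0
  tally=0, item=19

Final answer: 0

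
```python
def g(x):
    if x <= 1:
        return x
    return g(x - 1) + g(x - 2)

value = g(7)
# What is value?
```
Call trace (a repeated sub-call is expanded the first time; later identical calls just restate its return value):
g(x=7)
  g(x=6)
    g(x=5)
      g(x=4)
        g(x=3)
          g(x=2)
            g(x=1)
            -> return 1
            g(x=0)
            -> return 0
          -> return 1
          g(x=1)
          -> return 1
        -> return 2
        g(x=2) -> return 1  (same call as traced above)
      -> return 3
      g(x=3) -> return 2  (same call as traced above)
    -> return 5
    g(x=4) -> return 3  (same call as traced above)
  -> return 8
  g(x=5) -> return 5  (same call as traced above)
-> return 13

Final answer: 13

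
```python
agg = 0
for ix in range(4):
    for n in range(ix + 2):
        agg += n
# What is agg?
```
Trace:
  agg=0
  agg=0, ix=0, n=0
  agg=1, ix=0, n=1
  agg=1, ix=1, n=0
  agg=2, ix=1, n=1
  agg=4, ix=1, n=2
  agg=4, ix=2, n=0
  agg=5, ix=2, n=1
  agg=7, ix=2, n=2
  agg=10, ix=2, n=3
  agg=10, ix=3, n=0
  agg=11, ix=3, n=1
  agg=13, ix=3, n=2
  agg=16, ix=3, n=3
  agg=20, ix=3, n=4

Final answer: 20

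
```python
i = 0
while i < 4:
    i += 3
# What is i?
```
Trace:
  i=0
  i=3
  i=6

Final answer: 6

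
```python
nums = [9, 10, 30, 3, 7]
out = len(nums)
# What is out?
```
Trace:
  nums=[9, 10, 30, 3, 7]
  nums=[9, 10, 30, 3, 7], out=5

Final answer: 5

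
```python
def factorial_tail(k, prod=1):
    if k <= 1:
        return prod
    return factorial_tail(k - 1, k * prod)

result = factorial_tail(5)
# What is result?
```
Call trace:
factorial_tail(k=5, prod=1)
  factorial_tail(k=4, prod=5)
    factorial_tail(k=3, prod=20)
      factorial_tail(k=2, prod=60)
        factorial_tail(k=1, prod=120)
        -> return 120
      -> return 120
    -> return 120
  -> return 120
-> return 120

Final answer: 120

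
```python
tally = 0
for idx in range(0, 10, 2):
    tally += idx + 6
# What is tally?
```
Trace:
  tally=0
  tally=6, idx=0
  tally=14, idx=2
  tally=24, idx=4
  tally=36, idx=6
  tally=50, idx=8

Final answer: 50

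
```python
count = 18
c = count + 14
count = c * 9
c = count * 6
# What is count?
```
Trace:
  count=18
  count=18, c=32
  count=288, c=32
  count=288, c=1728

Final answer: 288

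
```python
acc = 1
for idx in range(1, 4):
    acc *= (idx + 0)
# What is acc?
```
Trace:
  acc=1
  acc=1, idx=1
  acc=2, idx=2
  acc=6, idx=3

Final answer: 6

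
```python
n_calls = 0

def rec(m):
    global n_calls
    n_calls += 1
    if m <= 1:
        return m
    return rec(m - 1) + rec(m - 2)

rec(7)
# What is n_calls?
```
Call trace (a repeated sub-call is expanded the first time; later identical calls just restate its return value):
rec(m=7)
  rec(m=6)
    rec(m=5)
      rec(m=4)
        rec(m=3)
          rec(m=2)
            rec(m=1)
            -> return 1
            rec(m=0)
            -> return 0
          -> return 1
          rec(m=1)
          -> return 1
        -> return 2
        rec(m=2) -> return 1  (same call as traced above)
      -> return 3
      rec(m=3) -> return 2  (same call as traced above)
    -> return 5
    rec(m=4) -> return 3  (same call as traced above)
  -> return 8
  rec(m=5) -> return 5  (same call as traced above)
-> return 13

n_calls is incremented once per call, so count the calls in each subtree. Let C(m) = number of calls made by rec(m).
C(0) = C(1) = 1 (base case, no recursion); C(m) = 1 + C(m - 1) + C(m - 2) otherwise.
C(2) = 1 + C(1) + C(0) = 1 + 1 + 1 = 3
C(3) = 1 + C(2) + C(1) = 1 + 3 + 1 = 5
C(4) = 1 + C(3) + C(2) = 1 + 5 + 3 = 9
C(5) = 1 + C(4) + C(3) = 1 + 9 + 5 = 15
C(6) = 1 + C(5) + C(4) = 1 + 15 + 9 = 25
C(7) = 1 + C(6) + C(5) = 1 + 25 + 15 = 41
n_calls = C(7) = 41

Final answer: 41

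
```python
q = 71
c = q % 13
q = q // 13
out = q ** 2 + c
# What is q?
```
Trace:
  q=71
  q=71, c=6
  q=5, c=6
  q=5, c=6, out=31

Final answer: 5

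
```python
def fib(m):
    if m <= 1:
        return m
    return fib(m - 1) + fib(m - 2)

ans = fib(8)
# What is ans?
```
Call trace (a repeated sub-call is expanded the first time; later identical calls just restate its return value):
fib(m=8)
  fib(m=7)
    fib(m=6)
      fib(m=5)
        fib(m=4)
          fib(m=3)
            fib(m=2)
              fib(m=1)
              -> return 1
              fib(m=0)
              -> return 0
            -> return 1
            fib(m=1)
            -> return 1
          -> return 2
          fib(m=2) -> return 1  (same call as traced above)
        -> return 3
        fib(m=3) -> return 2  (same call as traced above)
      -> return 5
      fib(m=4) -> return 3  (same call as traced above)
    -> return 8
    fib(m=5) -> return 5  (same call as traced above)
  -> return 13
  fib(m=6) -> return 8  (same call as traced above)
-> return 21

Final answer: 21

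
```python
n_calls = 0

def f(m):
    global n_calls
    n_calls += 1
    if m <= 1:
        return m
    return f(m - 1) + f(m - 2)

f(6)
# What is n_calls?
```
Call trace (a repeated sub-call is expanded the first time; later identical calls just restate its return value):
f(m=6)
  f(m=5)
    f(m=4)
      f(m=3)
        f(m=2)
          f(m=1)
          -> return 1
          f(m=0)
          -> return 0
        -> return 1
        f(m=1)
        -> return 1
      -> return 2
      f(m=2) -> return 1  (same call as traced above)
    -> return 3
    f(m=3) -> return 2  (same call as traced above)
  -> return 5
  f(m=4) -> return 3  (same call as traced above)
-> return 8

n_calls is incremented once per call, so count the calls in each subtree. Let C(m) = number of calls made by f(m).
C(0) = C(1) = 1 (base case, no recursion); C(m) = 1 + C(m - 1) + C(m - 2) otherwise.
C(2) = 1 + C(1) + C(0) = 1 + 1 + 1 = 3
C(3) = 1 + C(2) + C(1) = 1 + 3 + 1 = 5
C(4) = 1 + C(3) + C(2) = 1 + 5 + 3 = 9
C(5) = 1 + C(4) + C(3) = 1 + 9 + 5 = 15
C(6) = 1 + C(5) + C(4) = 1 + 15 + 9 = 25
n_calls = C(6) = 25

Final answer: 25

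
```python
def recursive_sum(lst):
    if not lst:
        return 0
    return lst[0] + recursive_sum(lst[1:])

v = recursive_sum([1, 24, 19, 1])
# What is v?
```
Call trace:
recursive_sum(lst=[1, 24, 19, 1])
  recursive_sum(lst=[24, 19, 1])
    recursive_sum(lst=[19, 1])
      recursive_sum(lst=[1])
        recursive_sum(lst=[])
        -> return 0
      -> return 1
    -> return 20
  -> return 44
-> return 45

Final answer: 45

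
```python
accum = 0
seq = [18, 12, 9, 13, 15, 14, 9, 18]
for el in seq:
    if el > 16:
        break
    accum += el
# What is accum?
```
Trace:
  accum=0
  accum=0, el=18

Final answer: 0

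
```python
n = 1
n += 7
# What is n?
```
Trace:
  n=1
  n=8

Final answer: 8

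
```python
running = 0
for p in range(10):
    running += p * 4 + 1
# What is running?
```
Trace:
  running=0
  running=1, p=0
  running=6, p=1
  running=15, p=2
  running=28, p=3
  running=45, p=4
  running=66, p=5
  running=91, p=6
  running=120, p=7
  running=153, p=8
  running=190, p=9

Final answer: 190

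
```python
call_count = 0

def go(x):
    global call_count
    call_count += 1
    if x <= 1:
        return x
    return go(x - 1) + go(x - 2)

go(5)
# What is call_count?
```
Call trace (a repeated sub-call is expanded the first time; later identical calls just restate its return value):
go(x=5)
  go(x=4)
    go(x=3)
      go(x=2)
        go(x=1)
        -> return 1
        go(x=0)
        -> return 0
      -> return 1
      go(x=1)
      -> return 1
    -> return 2
    go(x=2) -> return 1  (same call as traced above)
  -> return 3
  go(x=3) -> return 2  (same call as traced above)
-> return 5

call_count is incremented once per call, so count the calls in each subtree. Let C(x) = number of calls made by go(x).
C(0) = C(1) = 1 (base case, no recursion); C(x) = 1 + C(x - 1) + C(x - 2) otherwise.
C(2) = 1 + C(1) + C(0) = 1 + 1 + 1 = 3
C(3) = 1 + C(2) + C(1) = 1 + 3 + 1 = 5
C(4) = 1 + C(3) + C(2) = 1 + 5 + 3 = 9
C(5) = 1 + C(4) + C(3) = 1 + 9 + 5 = 15
call_count = C(5) = 15

Final answer: 15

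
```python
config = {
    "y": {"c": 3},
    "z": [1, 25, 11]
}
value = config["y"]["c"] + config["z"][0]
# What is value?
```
Trace:
  config={'y': {'c': 3}, 'z': [1, 25, 11]}
  config={'y': {'c': 3}, 'z': [1, 25, 11]}, value=4

Final answer: 4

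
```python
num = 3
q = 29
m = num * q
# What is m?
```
Trace:
  num=3
  num=3, q=29
  num=3, q=29, m=87

Final answer: 87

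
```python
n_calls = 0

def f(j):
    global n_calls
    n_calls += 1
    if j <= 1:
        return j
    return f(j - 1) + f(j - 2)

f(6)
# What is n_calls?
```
Call trace (a repeated sub-call is expanded the first time; later identical calls just restate its return value):
f(j=6)
  f(j=5)
    f(j=4)
      f(j=3)
        f(j=2)
          f(j=1)
          -> return 1
          f(j=0)
          -> return 0
        -> return 1
        f(j=1)
        -> return 1
      -> return 2
      f(j=2) -> return 1  (same call as traced above)
    -> return 3
    f(j=3) -> return 2  (same call as traced above)
  -> return 5
  f(j=4) -> return 3  (same call as traced above)
-> return 8

n_calls is incremented once per call, so count the calls in each subtree. Let C(j) = number of calls made by f(j).
C(0) = C(1) = 1 (base case, no recursion); C(j) = 1 + C(j - 1) + C(j - 2) otherwise.
C(2) = 1 + C(1) + C(0) = 1 + 1 + 1 = 3
C(3) = 1 + C(2) + C(1) = 1 + 3 + 1 = 5
C(4) = 1 + C(3) + C(2) = 1 + 5 + 3 = 9
C(5) = 1 + C(4) + C(3) = 1 + 9 + 5 = 15
C(6) = 1 + C(5) + C(4) = 1 + 15 + 9 = 25
n_calls = C(6) = 25

Final answer: 25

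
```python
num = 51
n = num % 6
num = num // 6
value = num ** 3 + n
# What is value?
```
Trace:
  num=51
  num=51, n=3
  num=8, n=3
  num=8, n=3, value=515

Final answer: 515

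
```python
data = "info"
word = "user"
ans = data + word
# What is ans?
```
Trace:
  data='info'
  data='info', word='user'
  data='info', word='user', ans='infouser'

Final answer: 'infouser'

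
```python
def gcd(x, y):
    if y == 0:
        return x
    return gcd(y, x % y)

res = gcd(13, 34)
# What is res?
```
Call trace:
gcd(x=13, y=34)
  gcd(x=34, y=13)
    gcd(x=13, y=8)
      gcd(x=8, y=5)
        gcd(x=5, y=3)
          gcd(x=3, y=2)
            gcd(x=2, y=1)
              gcd(x=1, y=0)
              -> return 1
            -> return 1
          -> return 1
        -> return 1
      -> return 1
    -> return 1
  -> return 1
-> return 1

Final answer: 1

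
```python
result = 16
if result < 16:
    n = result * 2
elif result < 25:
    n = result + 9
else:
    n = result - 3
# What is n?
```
Trace:
  result=16
  result=16, n=25

Final answer: 25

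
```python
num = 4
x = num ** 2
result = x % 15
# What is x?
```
Trace:
  num=4
  num=4, x=16
  num=4, x=16, result=1

Final answer: 16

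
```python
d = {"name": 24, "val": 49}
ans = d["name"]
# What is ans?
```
Trace:
  d={'name': 24, 'val': 49}
  d={'name': 24, 'val': 49}, ans=24

Final answer: 24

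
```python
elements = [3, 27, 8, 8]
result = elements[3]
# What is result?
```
Trace:
  elements=[3, 27, 8, 8]
  elements=[3, 27, 8, 8], result=8

Final answer: 8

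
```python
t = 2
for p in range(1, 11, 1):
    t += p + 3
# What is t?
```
Trace:
  t=2
  t=6, p=1
  t=11, p=2
  t=17, p=3
  t=24, p=4
  t=32, p=5
  t=41, p=6
  t=51, p=7
  t=62, p=8
  t=74, p=9
  t=87, p=10

Final answer: 87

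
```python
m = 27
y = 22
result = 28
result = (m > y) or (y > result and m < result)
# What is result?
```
Trace:
  m=27
  m=27, y=22
  m=27, y=22, result=28
  m=27, y=22, result=True

Final answer: True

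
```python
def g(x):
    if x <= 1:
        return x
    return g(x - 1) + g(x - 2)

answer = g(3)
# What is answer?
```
Call trace:
g(x=3)
  g(x=2)
    g(x=1)
    -> return 1
    g(x=0)
    -> return 0
  -> return 1
  g(x=1)
  -> return 1
-> return 2

Final answer: 2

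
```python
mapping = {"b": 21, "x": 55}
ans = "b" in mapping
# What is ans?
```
Trace:
  mapping={'b': 21, 'x': 55}
  mapping={'b': 21, 'x': 55}, ans=True

Final answer: True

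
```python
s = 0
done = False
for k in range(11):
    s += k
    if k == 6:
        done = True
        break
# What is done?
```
Trace:
  s=0
  s=0, done=False
  s=0, done=False, k=0
  s=1, done=False, k=1
  s=3, done=False, k=2
  s=6, done=False, k=3
  s=10, done=False, k=4
  s=15, done=False, k=5
  s=21, done=True, k=6

Final answer: True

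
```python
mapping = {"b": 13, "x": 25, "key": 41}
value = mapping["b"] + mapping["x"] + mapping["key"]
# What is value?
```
Trace:
  mapping={'b': 13, 'x': 25, 'key': 41}
  mapping={'b': 13, 'x': 25, 'key': 41}, value=79

Final answer: 79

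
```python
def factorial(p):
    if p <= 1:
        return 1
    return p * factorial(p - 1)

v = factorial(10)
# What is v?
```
Call trace:
factorial(p=10)
  factorial(p=9)
    factorial(p=8)
      factorial(p=7)
        factorial(p=6)
          factorial(p=5)
            factorial(p=4)
              factorial(p=3)
                factorial(p=2)
                  factorial(p=1)
                  -> return 1
                -> return 2
              -> return 6
            -> return 24
          -> return 120
        -> return 720
      -> return 5040
    -> return 40320
  -> return 362880
-> return 3628800

Final answer: 3628800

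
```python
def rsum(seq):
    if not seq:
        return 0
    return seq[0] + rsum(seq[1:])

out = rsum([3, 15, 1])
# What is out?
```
Call trace:
rsum(seq=[3, 15, 1])
  rsum(seq=[15, 1])
    rsum(seq=[1])
      rsum(seq=[])
      -> return 0
    -> return 1
  -> return 16
-> return 19

Final answer: 19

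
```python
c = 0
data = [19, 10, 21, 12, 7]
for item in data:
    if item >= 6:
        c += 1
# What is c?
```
Trace:
  c=0
  c=1, item=19
  c=2, item=10
  c=3, item=21
  c=4, item=12
  c=5, item=7

Final answer: 5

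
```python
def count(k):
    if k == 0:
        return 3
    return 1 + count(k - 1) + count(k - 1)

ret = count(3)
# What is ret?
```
Call trace (a repeated sub-call is expanded the first time; later identical calls just restate its return value):
count(k=3)
  count(k=2)
    count(k=1)
      count(k=0)
      -> return 3
      count(k=0)
      -> return 3
    -> return 7
    count(k=1) -> return 7  (same call as traced above)
  -> return 15
  count(k=2) -> return 15  (same call as traced above)
-> return 31

Final answer: 31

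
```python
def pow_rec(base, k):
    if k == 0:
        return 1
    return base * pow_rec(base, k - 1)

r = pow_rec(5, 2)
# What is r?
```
Call trace:
pow_rec(base=5, k=2)
  pow_rec(base=5, k=1)
    pow_rec(base=5, k=0)
    -> return 1
  -> return 5
-> return 25

Final answer: 25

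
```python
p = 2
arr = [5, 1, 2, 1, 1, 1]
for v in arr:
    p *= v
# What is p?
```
Trace:
  p=2
  p=10, v=5
  p=10, v=1
  p=20, v=2
  p=20, v=1
  p=20, v=1
  p=20, v=1

Final answer: 20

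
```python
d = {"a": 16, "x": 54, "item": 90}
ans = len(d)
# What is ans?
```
Trace:
  d={'a': 16, 'x': 54, 'item': 90}
  d={'a': 16, 'x': 54, 'item': 90}, ans=3

Final answer: 3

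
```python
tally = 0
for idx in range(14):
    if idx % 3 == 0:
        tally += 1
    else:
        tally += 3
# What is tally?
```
Trace:
  tally=0
  tally=1, idx=0
  tally=4, idx=1
  tally=7, idx=2
  tally=8, idx=3
  tally=11, idx=4
  tally=14, idx=5
  tally=15, idx=6
  tally=18, idx=7
  tally=21, idx=8
  tally=22, idx=9
  tally=25, idx=10
  tally=28, idx=11
  tally=29, idx=12
  tally=32, idx=13

Final answer: 32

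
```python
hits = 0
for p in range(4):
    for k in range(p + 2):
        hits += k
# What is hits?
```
Trace:
  hits=0
  hits=0, p=0, k=0
  hits=1, p=0, k=1
  hits=1, p=1, k=0
  hits=2, p=1, k=1
  hits=4, p=1, k=2
  hits=4, p=2, k=0
  hits=5, p=2, k=1
  hits=7, p=2, k=2
  hits=10, p=2, k=3
  hits=10, p=3, k=0
  hits=11, p=3, k=1
  hits=13, p=3, k=2
  hits=16, p=3, k=3
  hits=20, p=3, k=4

Final answer: 20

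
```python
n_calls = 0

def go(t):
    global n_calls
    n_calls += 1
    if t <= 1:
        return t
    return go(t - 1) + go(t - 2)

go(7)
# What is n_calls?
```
Call trace (a repeated sub-call is expanded the first time; later identical calls just restate its return value):
go(t=7)
  go(t=6)
    go(t=5)
      go(t=4)
        go(t=3)
          go(t=2)
            go(t=1)
            -> return 1
            go(t=0)
            -> return 0
          -> return 1
          go(t=1)
          -> return 1
        -> return 2
        go(t=2) -> return 1  (same call as traced above)
      -> return 3
      go(t=3) -> return 2  (same call as traced above)
    -> return 5
    go(t=4) -> return 3  (same call as traced above)
  -> return 8
  go(t=5) -> return 5  (same call as traced above)
-> return 13

n_calls is incremented once per call, so count the calls in each subtree. Let C(t) = number of calls made by go(t).
C(0) = C(1) = 1 (base case, no recursion); C(t) = 1 + C(t - 1) + C(t - 2) otherwise.
C(2) = 1 + C(1) + C(0) = 1 + 1 + 1 = 3
C(3) = 1 + C(2) + C(1) = 1 + 3 + 1 = 5
C(4) = 1 + C(3) + C(2) = 1 + 5 + 3 = 9
C(5) = 1 + C(4) + C(3) = 1 + 9 + 5 = 15
C(6) = 1 + C(5) + C(4) = 1 + 15 + 9 = 25
C(7) = 1 + C(6) + C(5) = 1 + 25 + 15 = 41
n_calls = C(7) = 41

Final answer: 41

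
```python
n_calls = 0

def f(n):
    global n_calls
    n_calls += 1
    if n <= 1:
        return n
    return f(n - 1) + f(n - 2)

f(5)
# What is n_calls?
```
Call trace (a repeated sub-call is expanded the first time; later identical calls just restate its return value):
f(n=5)
  f(n=4)
    f(n=3)
      f(n=2)
        f(n=1)
        -> return 1
        f(n=0)
        -> return 0
      -> return 1
      f(n=1)
      -> return 1
    -> return 2
    f(n=2) -> return 1  (same call as traced above)
  -> return 3
  f(n=3) -> return 2  (same call as traced above)
-> return 5

n_calls is incremented once per call, so count the calls in each subtree. Let C(n) = number of calls made by f(n).
C(0) = C(1) = 1 (base case, no recursion); C(n) = 1 + C(n - 1) + C(n - 2) otherwise.
C(2) = 1 + C(1) + C(0) = 1 + 1 + 1 = 3
C(3) = 1 + C(2) + C(1) = 1 + 3 + 1 = 5
C(4) = 1 + C(3) + C(2) = 1 + 5 + 3 = 9
C(5) = 1 + C(4) + C(3) = 1 + 9 + 5 = 15
n_calls = C(5) = 15

Final answer: 15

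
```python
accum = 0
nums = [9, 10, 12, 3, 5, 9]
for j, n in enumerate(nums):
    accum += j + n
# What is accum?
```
Trace:
  accum=0
  accum=9, j=0, n=9
  accum=20, j=1, n=10
  accum=34, j=2, n=12
  accum=40, j=3, n=3
  accum=49, j=4, n=5
  accum=63, j=5, n=9

Final answer: 63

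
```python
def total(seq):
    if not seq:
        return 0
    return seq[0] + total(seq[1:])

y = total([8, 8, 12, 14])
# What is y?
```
Call trace:
total(seq=[8, 8, 12, 14])
  total(seq=[8, 12, 14])
    total(seq=[12, 14])
      total(seq=[14])
        total(seq=[])
        -> return 0
      -> return 14
    -> return 26
  -> return 34
-> return 42

Final answer: 42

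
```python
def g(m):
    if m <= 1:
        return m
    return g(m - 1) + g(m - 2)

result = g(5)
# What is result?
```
Call trace (a repeated sub-call is expanded the first time; later identical calls just restate its return value):
g(m=5)
  g(m=4)
    g(m=3)
      g(m=2)
        g(m=1)
        -> return 1
        g(m=0)
        -> return 0
      -> return 1
      g(m=1)
      -> return 1
    -> return 2
    g(m=2) -> return 1  (same call as traced above)
  -> return 3
  g(m=3) -> return 2  (same call as traced above)
-> return 5

Final answer: 5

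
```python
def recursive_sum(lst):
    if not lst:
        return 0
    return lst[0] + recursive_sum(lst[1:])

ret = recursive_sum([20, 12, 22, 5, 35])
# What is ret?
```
Call trace:
recursive_sum(lst=[20, 12, 22, 5, 35])
  recursive_sum(lst=[12, 22, 5, 35])
    recursive_sum(lst=[22, 5, 35])
      recursive_sum(lst=[5, 35])
        recursive_sum(lst=[35])
          recursive_sum(lst=[])
          -> return 0
        -> return 35
      -> return 40
    -> return 62
  -> return 74
-> return 94

Final answer: 94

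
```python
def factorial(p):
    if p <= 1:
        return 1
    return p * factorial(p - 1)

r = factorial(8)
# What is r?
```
Call trace:
factorial(p=8)
  factorial(p=7)
    factorial(p=6)
      factorial(p=5)
        factorial(p=4)
          factorial(p=3)
            factorial(p=2)
              factorial(p=1)
              -> return 1
            -> return 2
          -> return 6
        -> return 24
      -> return 120
    -> return 720
  -> return 5040
-> return 40320

Final answer: 40320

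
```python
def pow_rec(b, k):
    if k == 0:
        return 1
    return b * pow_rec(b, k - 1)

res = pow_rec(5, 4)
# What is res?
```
Call trace:
pow_rec(b=5, k=4)
  pow_rec(b=5, k=3)
    pow_rec(b=5, k=2)
      pow_rec(b=5, k=1)
        pow_rec(b=5, k=0)
        -> return 1
      -> return 5
    -> return 25
  -> return 125
-> return 625

Final answer: 625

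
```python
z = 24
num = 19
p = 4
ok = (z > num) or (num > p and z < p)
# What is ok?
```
Trace:
  z=24
  z=24, num=19
  z=24, num=19, p=4
  z=24, num=19, p=4, ok=True

Final answer: True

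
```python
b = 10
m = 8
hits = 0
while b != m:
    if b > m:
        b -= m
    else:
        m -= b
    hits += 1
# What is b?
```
Trace:
  b=10
  b=10, m=8
  b=10, m=8, hits=0
  b=2, m=8, hits=1
  b=2, m=6, hits=2
  b=2, m=4, hits=3
  b=2, m=2, hits=4

Final answer: 2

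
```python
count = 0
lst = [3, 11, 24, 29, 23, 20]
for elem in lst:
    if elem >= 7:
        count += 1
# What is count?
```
Trace:
  count=0
  count=0, elem=3
  count=1, elem=11
  count=2, elem=24
  count=3, elem=29
  count=4, elem=23
  count=5, elem=20

Final answer: 5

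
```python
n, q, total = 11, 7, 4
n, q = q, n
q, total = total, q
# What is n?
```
Trace:
  n=11, q=7, total=4
  n=7, q=11, total=4
  n=7, q=4, total=11

Final answer: 7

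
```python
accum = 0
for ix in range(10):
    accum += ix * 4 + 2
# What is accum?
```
Trace:
  accum=0
  accum=2, ix=0
  accum=8, ix=1
  accum=18, ix=2
  accum=32, ix=3
  accum=50, ix=4
  accum=72, ix=5
  accum=98, ix=6
  accum=128, ix=7
  accum=162, ix=8
  accum=200, ix=9

Final answer: 200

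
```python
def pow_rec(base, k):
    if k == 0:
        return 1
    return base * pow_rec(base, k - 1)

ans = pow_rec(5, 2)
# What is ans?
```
Call trace:
pow_rec(base=5, k=2)
  pow_rec(base=5, k=1)
    pow_rec(base=5, k=0)
    -> return 1
  -> return 5
-> return 25

Final answer: 25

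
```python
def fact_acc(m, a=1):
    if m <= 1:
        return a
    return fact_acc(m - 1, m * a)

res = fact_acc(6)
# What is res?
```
Call trace:
fact_acc(m=6, a=1)
  fact_acc(m=5, a=6)
    fact_acc(m=4, a=30)
      fact_acc(m=3, a=120)
        fact_acc(m=2, a=360)
          fact_acc(m=1, a=720)
          -> return 720
        -> return 720
      -> return 720
    -> return 720
  -> return 720
-> return 720

Final answer: 720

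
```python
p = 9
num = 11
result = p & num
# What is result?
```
Trace:
  p=9
  p=9, num=11
  p=9, num=11, result=9

Final answer: 9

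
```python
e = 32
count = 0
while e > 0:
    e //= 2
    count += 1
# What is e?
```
Trace:
  e=32
  e=32, count=0
  e=16, count=1
  e=8, count=2
  e=4, count=3
  e=2, count=4
  e=1, count=5
  e=0, count=6

Final answer: 0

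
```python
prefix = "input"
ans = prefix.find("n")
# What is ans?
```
Trace:
  prefix='input'
  prefix='input', ans=1

Final answer: 1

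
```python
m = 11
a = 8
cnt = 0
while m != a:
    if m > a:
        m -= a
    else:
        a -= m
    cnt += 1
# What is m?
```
Trace:
  m=11
  m=11, a=8
  m=11, a=8, cnt=0
  m=3, a=8, cnt=1
  m=3, a=5, cnt=2
  m=3, a=2, cnt=3
  m=1, a=2, cnt=4
  m=1, a=1, cnt=5

Final answer: 1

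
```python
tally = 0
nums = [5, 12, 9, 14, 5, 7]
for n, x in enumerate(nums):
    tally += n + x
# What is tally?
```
Trace:
  tally=0
  tally=5, n=0, x=5
  tally=18, n=1, x=12
  tally=29, n=2, x=9
  tally=46, n=3, x=14
  tally=55, n=4, x=5
  tally=67, n=5, x=7

Final answer: 67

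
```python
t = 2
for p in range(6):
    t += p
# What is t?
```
Trace:
  t=2
  t=2, p=0
  t=3, p=1
  t=5, p=2
  t=8, p=3
  t=12, p=4
  t=17, p=5

Final answer: 17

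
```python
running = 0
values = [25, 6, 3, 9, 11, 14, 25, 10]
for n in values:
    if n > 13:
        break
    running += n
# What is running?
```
Trace:
  running=0
  running=0, n=25

Final answer: 0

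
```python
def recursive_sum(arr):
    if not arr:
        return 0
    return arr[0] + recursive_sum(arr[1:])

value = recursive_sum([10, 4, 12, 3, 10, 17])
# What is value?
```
Call trace:
recursive_sum(arr=[10, 4, 12, 3, 10, 17])
  recursive_sum(arr=[4, 12, 3, 10, 17])
    recursive_sum(arr=[12, 3, 10, 17])
      recursive_sum(arr=[3, 10, 17])
        recursive_sum(arr=[10, 17])
          recursive_sum(arr=[17])
            recursive_sum(arr=[])
            -> return 0
          -> return 17
        -> return 27
      -> return 30
    -> return 42
  -> return 46
-> return 56

Final answer: 56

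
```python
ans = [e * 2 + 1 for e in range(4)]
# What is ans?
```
Trace:
  e=0
  e=1
  e=2
  e=3
  ans=[1, 3, 5, 7]

Final answer: [1, 3, 5, 7]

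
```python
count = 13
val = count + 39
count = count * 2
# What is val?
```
Trace:
  count=13
  count=13, val=52
  count=26, val=52

Final answer: 52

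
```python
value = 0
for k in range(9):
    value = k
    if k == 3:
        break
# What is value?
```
Trace:
  value=0
  value=0, k=0
  value=1, k=1
  value=2, k=2
  value=3, k=3

Final answer: 3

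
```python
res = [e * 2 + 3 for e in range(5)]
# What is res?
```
Trace:
  e=0
  e=1
  e=2
  e=3
  e=4
  res=[3, 5, 7, 9, 11]

Final answer: [3, 5, 7, 9, 11]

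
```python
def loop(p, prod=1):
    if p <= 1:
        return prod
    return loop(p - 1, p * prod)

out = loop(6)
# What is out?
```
Call trace:
loop(p=6, prod=1)
  loop(p=5, prod=6)
    loop(p=4, prod=30)
      loop(p=3, prod=120)
        loop(p=2, prod=360)
          loop(p=1, prod=720)
          -> return 720
        -> return 720
      -> return 720
    -> return 720
  -> return 720
-> return 720

Final answer: 720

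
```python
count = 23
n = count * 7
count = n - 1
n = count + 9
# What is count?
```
Trace:
  count=23
  count=23, n=161
  count=160, n=161
  count=160, n=169

Final answer: 160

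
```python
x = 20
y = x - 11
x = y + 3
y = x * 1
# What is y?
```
Trace:
  x=20
  x=20, y=9
  x=12, y=9
  x=12, y=12

Final answer: 12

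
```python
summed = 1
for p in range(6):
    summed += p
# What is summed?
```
Trace:
  summed=1
  summed=1, p=0
  summed=2, p=1
  summed=4, p=2
  summed=7, p=3
  summed=11, p=4
  summed=16, p=5

Final answer: 16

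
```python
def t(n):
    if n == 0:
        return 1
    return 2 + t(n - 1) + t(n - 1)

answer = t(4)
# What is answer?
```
Call trace (a repeated sub-call is expanded the first time; later identical calls just restate its return value):
t(n=4)
  t(n=3)
    t(n=2)
      t(n=1)
        t(n=0)
        -> return 1
        t(n=0)
        -> return 1
      -> return 4
      t(n=1) -> return 4  (same call as traced above)
    -> return 10
    t(n=2) -> return 10  (same call as traced above)
  -> return 22
  t(n=3) -> return 22  (same call as traced above)
-> return 46

Final answer: 46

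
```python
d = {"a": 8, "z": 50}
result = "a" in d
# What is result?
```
Trace:
  d={'a': 8, 'z': 50}
  d={'a': 8, 'z': 50}, result=True

Final answer: True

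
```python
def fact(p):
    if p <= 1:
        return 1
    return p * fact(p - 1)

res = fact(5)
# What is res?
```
Call trace:
fact(p=5)
  fact(p=4)
    fact(p=3)
      fact(p=2)
        fact(p=1)
        -> return 1
      -> return 2
    -> return 6
  -> return 24
-> return 120

Final answer: 120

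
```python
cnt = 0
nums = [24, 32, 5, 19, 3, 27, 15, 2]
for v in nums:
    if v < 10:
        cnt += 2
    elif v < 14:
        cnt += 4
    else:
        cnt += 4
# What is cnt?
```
Trace:
  cnt=0
  cnt=4, v=24
  cnt=8, v=32
  cnt=10, v=5
  cnt=14, v=19
  cnt=16, v=3
  cnt=20, v=27
  cnt=24, v=15
  cnt=26, v=2

Final answer: 26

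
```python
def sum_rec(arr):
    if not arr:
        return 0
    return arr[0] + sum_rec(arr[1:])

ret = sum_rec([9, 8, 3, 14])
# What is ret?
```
Call trace:
sum_rec(arr=[9, 8, 3, 14])
  sum_rec(arr=[8, 3, 14])
    sum_rec(arr=[3, 14])
      sum_rec(arr=[14])
        sum_rec(arr=[])
        -> return 0
      -> return 14
    -> return 17
  -> return 25
-> return 34

Final answer: 34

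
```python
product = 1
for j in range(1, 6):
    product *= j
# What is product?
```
Trace:
  product=1
  product=1, j=1
  product=2, j=2
  product=6, j=3
  product=24, j=4
  product=120, j=5

Final answer: 120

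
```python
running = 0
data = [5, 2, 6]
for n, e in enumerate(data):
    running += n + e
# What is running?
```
Trace:
  running=0
  running=5, n=0, e=5
  running=8, n=1, e=2
  running=16, n=2, e=6

Final answer: 16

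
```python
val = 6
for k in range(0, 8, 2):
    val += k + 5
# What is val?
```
Trace:
  val=6
  val=11, k=0
  val=18, k=2
  val=27, k=4
  val=38, k=6

Final answer: 38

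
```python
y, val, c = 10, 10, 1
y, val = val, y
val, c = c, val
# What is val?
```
Trace:
  y=10, val=10, c=1
  y=10, val=10, c=1
  y=10, val=1, c=10

Final answer: 1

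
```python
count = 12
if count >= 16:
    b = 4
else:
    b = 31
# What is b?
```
Trace:
  count=12
  count=12, b=31

Final answer: 31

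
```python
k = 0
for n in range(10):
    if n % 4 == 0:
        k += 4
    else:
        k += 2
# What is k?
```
Trace:
  k=0
  k=4, n=0
  k=6, n=1
  k=8, n=2
  k=10, n=3
  k=14, n=4
  k=16, n=5
  k=18, n=6
  k=20, n=7
  k=24, n=8
  k=26, n=9

Final answer: 26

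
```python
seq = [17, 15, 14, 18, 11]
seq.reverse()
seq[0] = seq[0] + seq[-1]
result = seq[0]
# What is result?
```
Trace:
  seq=[17, 15, 14, 18, 11]
  seq=[11, 18, 14, 15, 17]
  seq=[28, 18, 14, 15, 17]
  seq=[28, 18, 14, 15, 17], result=28

Final answer: 28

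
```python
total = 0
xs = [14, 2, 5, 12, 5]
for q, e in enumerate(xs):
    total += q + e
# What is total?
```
Trace:
  total=0
  total=14, q=0, e=14
  total=17, q=1, e=2
  total=24, q=2, e=5
  total=39, q=3, e=12
  total=48, q=4, e=5

Final answer: 48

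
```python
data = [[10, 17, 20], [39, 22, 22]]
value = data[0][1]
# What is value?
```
Trace:
  data=[[10, 17, 20], [39, 22, 22]]
  data=[[10, 17, 20], [39, 22, 22]], value=17

Final answer: 17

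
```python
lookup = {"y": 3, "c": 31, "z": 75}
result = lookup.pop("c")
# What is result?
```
Trace:
  lookup={'y': 3, 'c': 31, 'z': 75}
  lookup={'y': 3, 'z': 75}, result=31

Final answer: 31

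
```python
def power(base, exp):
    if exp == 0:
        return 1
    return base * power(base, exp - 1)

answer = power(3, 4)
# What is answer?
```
Call trace:
power(base=3, exp=4)
  power(base=3, exp=3)
    power(base=3, exp=2)
      power(base=3, exp=1)
        power(base=3, exp=0)
        -> return 1
      -> return 3
    -> return 9
  -> return 27
-> return 81

Final answer: 81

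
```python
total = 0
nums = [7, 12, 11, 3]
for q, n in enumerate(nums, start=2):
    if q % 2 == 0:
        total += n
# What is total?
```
Trace:
  total=0
  total=7, q=2, n=7
  total=7, q=3, n=12
  total=18, q=4, n=11
  total=18, q=5, n=3

Final answer: 18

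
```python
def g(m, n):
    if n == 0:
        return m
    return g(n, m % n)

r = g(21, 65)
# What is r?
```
Call trace:
g(m=21, n=65)
  g(m=65, n=21)
    g(m=21, n=2)
      g(m=2, n=1)
        g(m=1, n=0)
        -> return 1
      -> return 1
    -> return 1
  -> return 1
-> return 1

Final answer: 1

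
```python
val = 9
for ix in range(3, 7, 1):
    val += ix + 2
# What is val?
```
Trace:
  val=9
  val=14, ix=3
  val=20, ix=4
  val=27, ix=5
  val=35, ix=6

Final answer: 35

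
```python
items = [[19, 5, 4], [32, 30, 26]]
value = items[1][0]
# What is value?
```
Trace:
  items=[[19, 5, 4], [32, 30, 26]]
  items=[[19, 5, 4], [32, 30, 26]], value=32

Final answer: 32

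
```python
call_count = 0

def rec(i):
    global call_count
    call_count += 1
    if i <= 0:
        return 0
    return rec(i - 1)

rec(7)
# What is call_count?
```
Call trace:
rec(i=7)
  rec(i=6)
    rec(i=5)
      rec(i=4)
        rec(i=3)
          rec(i=2)
            rec(i=1)
              rec(i=0)
              -> return 0
            -> return 0
          -> return 0
        -> return 0
      -> return 0
    -> return 0
  -> return 0
-> return 0

call_count is incremented once per call. rec is entered once for each i = 7, 6, 5, 4, 3, 2, 1, 0 (the i <= 0 call returns without recursing), i.e. 7 + 1 calls.
call_count = 8

Final answer: 8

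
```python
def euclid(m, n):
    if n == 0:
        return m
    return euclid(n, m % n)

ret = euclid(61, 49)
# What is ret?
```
Call trace:
euclid(m=61, n=49)
  euclid(m=49, n=12)
    euclid(m=12, n=1)
      euclid(m=1, n=0)
      -> return 1
    -> return 1
  -> return 1
-> return 1

Final answer: 1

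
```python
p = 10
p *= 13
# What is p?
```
Trace:
  p=10
  p=130

Final answer: 130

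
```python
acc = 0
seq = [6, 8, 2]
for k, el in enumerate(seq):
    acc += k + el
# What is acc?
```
Trace:
  acc=0
  acc=6, k=0, el=6
  acc=15, k=1, el=8
  acc=19, k=2, el=2

Final answer: 19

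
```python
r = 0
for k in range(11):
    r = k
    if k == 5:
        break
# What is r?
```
Trace:
  r=0
  r=0, k=0
  r=1, k=1
  r=2, k=2
  r=3, k=3
  r=4, k=4
  r=5, k=5

Final answer: 5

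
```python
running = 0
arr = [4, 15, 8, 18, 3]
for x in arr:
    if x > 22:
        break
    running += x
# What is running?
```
Trace:
  running=0
  running=4, x=4
  running=19, x=15
  running=27, x=8
  running=45, x=18
  running=48, x=3

Final answer: 48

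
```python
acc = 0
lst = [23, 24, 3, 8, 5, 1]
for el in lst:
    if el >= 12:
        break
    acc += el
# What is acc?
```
Trace:
  acc=0
  acc=0, el=23

Final answer: 0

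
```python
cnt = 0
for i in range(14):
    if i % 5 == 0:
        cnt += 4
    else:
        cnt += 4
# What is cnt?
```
Trace:
  cnt=0
  cnt=4, i=0
  cnt=8, i=1
  cnt=12, i=2
  cnt=16, i=3
  cnt=20, i=4
  cnt=24, i=5
  cnt=28, i=6
  cnt=32, i=7
  cnt=36, i=8
  cnt=40, i=9
  cnt=44, i=10
  cnt=48, i=11
  cnt=52, i=12
  cnt=56, i=13

Final answer: 56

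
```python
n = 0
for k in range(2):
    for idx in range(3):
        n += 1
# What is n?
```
Trace:
  n=0
  n=1, k=0, idx=0
  n=2, k=0, idx=1
  n=3, k=0, idx=2
  n=4, k=1, idx=0
  n=5, k=1, idx=1
  n=6, k=1, idx=2

Final answer: 6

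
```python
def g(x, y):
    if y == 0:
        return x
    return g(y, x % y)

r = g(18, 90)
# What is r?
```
Call trace:
g(x=18, y=90)
  g(x=90, y=18)
    g(x=18, y=0)
    -> return 18
  -> return 18
-> return 18

Final answer: 18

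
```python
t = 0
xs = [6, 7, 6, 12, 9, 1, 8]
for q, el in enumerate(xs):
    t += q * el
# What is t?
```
Trace:
  t=0
  t=0, q=0, el=6
  t=7, q=1, el=7
  t=19, q=2, el=6
  t=55, q=3, el=12
  t=91, q=4, el=9
  t=96, q=5, el=1
  t=144, q=6, el=8

Final answer: 144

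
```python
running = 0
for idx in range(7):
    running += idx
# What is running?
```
Trace:
  running=0
  running=0, idx=0
  running=1, idx=1
  running=3, idx=2
  running=6, idx=3
  running=10, idx=4
  running=15, idx=5
  running=21, idx=6

Final answer: 21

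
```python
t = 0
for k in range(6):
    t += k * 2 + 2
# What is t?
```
Trace:
  t=0
  t=2, k=0
  t=6, k=1
  t=12, k=2
  t=20, k=3
  t=30, k=4
  t=42, k=5

Final answer: 42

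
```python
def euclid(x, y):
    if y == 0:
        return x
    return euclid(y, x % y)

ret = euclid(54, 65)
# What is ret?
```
Call trace:
euclid(x=54, y=65)
  euclid(x=65, y=54)
    euclid(x=54, y=11)
      euclid(x=11, y=10)
        euclid(x=10, y=1)
          euclid(x=1, y=0)
          -> return 1
        -> return 1
      -> return 1
    -> return 1
  -> return 1
-> return 1

Final answer: 1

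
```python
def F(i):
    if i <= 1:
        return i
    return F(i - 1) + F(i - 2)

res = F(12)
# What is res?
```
Call trace (a repeated sub-call is expanded the first time; later identical calls just restate its return value):
F(i=12)
  F(i=11)
    F(i=10)
      F(i=9)
        F(i=8)
          F(i=7)
            F(i=6)
              F(i=5)
                F(i=4)
                  F(i=3)
                    F(i=2)
                      F(i=1)
                      -> return 1
                      F(i=0)
                      -> return 0
                    -> return 1
                    F(i=1)
                    -> return 1
                  -> return 2
                  F(i=2) -> return 1  (same call as traced above)
                -> return 3
                F(i=3) -> return 2  (same call as traced above)
              -> return 5
              F(i=4) -> return 3  (same call as traced above)
            -> return 8
            F(i=5) -> return 5  (same call as traced above)
          -> return 13
          F(i=6) -> return 8  (same call as traced above)
        -> return 21
        F(i=7) -> return 13  (same call as traced above)
      -> return 34
      F(i=8) -> return 21  (same call as traced above)
    -> return 55
    F(i=9) -> return 34  (same call as traced above)
  -> return 89
  F(i=10) -> return 55  (same call as traced above)
-> return 144

Final answer: 144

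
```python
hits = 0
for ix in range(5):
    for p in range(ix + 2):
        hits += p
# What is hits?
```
Trace:
  hits=0
  hits=0, ix=0, p=0
  hits=1, ix=0, p=1
  hits=1, ix=1, p=0
  hits=2, ix=1, p=1
  hits=4, ix=1, p=2
  hits=4, ix=2, p=0
  hits=5, ix=2, p=1
  hits=7, ix=2, p=2
  hits=10, ix=2, p=3
  hits=10, ix=3, p=0
  hits=11, ix=3, p=1
  hits=13, ix=3, p=2
  hits=16, ix=3, p=3
  hits=20, ix=3, p=4
  hits=20, ix=4, p=0
  hits=21, ix=4, p=1
  hits=23, ix=4, p=2
  hits=26, ix=4, p=3
  hits=30, ix=4, p=4
  hits=35, ix=4, p=5

Final answer: 35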